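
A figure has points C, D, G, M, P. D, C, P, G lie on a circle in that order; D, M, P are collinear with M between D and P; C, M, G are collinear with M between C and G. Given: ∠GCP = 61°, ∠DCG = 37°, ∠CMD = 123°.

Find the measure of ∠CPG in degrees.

1. ∠DPG = 37°  [same arc DG]
2. ∠GMP = 123°  [vertical angles at M]
3. ∠CGP = 20°  [△PMG]
4. ∠CPG = 99°  [△CPG]

∠CPG = 99°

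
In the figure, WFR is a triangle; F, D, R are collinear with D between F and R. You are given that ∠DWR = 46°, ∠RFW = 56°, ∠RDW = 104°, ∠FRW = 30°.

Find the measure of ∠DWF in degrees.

∠DWF = 48°

1. ∠DFW = 56°  [D on ray FR]
2. ∠FDW = 76°  [linear pair at D on FR]
3. ∠DWF = 48°  [△WFD]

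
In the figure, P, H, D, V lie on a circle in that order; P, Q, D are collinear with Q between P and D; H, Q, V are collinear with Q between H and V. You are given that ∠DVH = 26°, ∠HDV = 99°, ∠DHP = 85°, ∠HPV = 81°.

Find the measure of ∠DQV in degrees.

∠DQV = 124°

1. ∠DHV = 55°  [△HDV]
2. ∠DVP = 95°  [cyclic PHDV, opposite ∠H+∠V]
3. ∠DPV = 55°  [same arc DV]
4. ∠PDV = 30°  [△PDV]
5. ∠DQV = 124°  [△DQV]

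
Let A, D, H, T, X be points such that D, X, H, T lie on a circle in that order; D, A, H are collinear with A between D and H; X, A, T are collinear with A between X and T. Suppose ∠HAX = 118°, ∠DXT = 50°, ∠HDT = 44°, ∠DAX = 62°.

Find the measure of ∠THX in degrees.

∠THX = 68°

1. ∠DHT = 50°  [same arc DT]
2. ∠HXT = 44°  [same arc HT]
3. ∠HAT = 62°  [vertical angles at A]
4. ∠HTX = 68°  [△HAT]
5. ∠THX = 68°  [△XHT]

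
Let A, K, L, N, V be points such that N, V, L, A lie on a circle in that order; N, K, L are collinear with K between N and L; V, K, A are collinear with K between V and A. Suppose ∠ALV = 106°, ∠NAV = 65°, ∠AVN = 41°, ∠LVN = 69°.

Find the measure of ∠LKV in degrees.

1. ∠NLV = 65°  [same arc NV]
2. ∠LNV = 46°  [△NVL]
3. ∠NKV = 93°  [△NKV]
4. ∠LKV = 87°  [linear pair at K on NL]

∠LKV = 87°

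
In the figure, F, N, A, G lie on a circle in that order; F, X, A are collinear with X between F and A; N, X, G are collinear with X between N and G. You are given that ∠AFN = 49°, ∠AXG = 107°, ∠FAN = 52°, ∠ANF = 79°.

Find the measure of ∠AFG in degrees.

∠AFG = 55°

1. ∠FXG = 73°  [linear pair at X on FA]
2. ∠FGN = 52°  [same arc FN]
3. ∠AFG = 55°  [△FXG]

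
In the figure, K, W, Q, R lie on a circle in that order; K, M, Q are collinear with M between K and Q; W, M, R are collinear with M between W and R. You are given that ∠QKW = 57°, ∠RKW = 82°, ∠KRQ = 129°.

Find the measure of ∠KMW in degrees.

∠KMW = 97°

1. ∠QRW = 57°  [same arc WQ]
2. ∠RQW = 98°  [cyclic KWQR, opposite ∠K+∠Q]
3. ∠KWQ = 51°  [cyclic KWQR, opposite ∠W+∠R]
4. ∠QWR = 25°  [△WQR]
5. ∠KQW = 72°  [△KWQ]
6. ∠QMW = 83°  [△WMQ]
7. ∠KMW = 97°  [linear pair at M on KQ]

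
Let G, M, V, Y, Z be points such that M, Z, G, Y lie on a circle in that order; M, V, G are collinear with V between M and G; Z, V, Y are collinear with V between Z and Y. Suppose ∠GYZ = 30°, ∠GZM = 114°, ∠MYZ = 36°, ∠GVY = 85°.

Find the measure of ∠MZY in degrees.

1. ∠GMZ = 30°  [same arc ZG]
2. ∠MVZ = 85°  [vertical angles at V]
3. ∠MZY = 65°  [△MVZ]

∠MZY = 65°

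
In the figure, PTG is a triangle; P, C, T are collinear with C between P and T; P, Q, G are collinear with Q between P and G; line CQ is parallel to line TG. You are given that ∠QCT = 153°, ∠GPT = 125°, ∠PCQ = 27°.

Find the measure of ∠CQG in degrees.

∠CQG = 152°

1. ∠CPQ = 125°  [C on PT, Q on PG]
2. ∠CQP = 28°  [△PCQ]
3. ∠CQG = 152°  [linear pair at Q on PG]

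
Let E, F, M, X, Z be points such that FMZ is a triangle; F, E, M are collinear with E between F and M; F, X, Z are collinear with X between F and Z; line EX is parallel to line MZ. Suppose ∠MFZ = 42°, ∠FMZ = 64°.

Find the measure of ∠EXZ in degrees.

∠EXZ = 106°

1. ∠FZM = 74°  [△FMZ]
2. ∠EXF = 74°  [EX∥MZ, corresponding at X]
3. ∠EXZ = 106°  [linear pair at X on FZ]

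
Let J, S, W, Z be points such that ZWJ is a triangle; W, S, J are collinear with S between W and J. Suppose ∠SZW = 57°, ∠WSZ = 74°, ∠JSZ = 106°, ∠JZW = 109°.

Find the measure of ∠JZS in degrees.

∠JZS = 52°

1. ∠SWZ = 49°  [△ZWS]
2. ∠JWZ = 49°  [S on ray WJ]
3. ∠WJZ = 22°  [△ZWJ]
4. ∠SJZ = 22°  [S on ray JW]
5. ∠JZS = 52°  [△ZSJ]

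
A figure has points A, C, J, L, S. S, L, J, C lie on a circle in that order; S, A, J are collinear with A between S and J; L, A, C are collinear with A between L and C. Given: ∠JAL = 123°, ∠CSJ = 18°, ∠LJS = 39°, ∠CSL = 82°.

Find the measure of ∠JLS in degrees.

1. ∠CAS = 123°  [vertical angles at A]
2. ∠LAS = 57°  [linear pair at A on SJ]
3. ∠LCS = 39°  [△SAC]
4. ∠CLS = 59°  [△SLC]
5. ∠JSL = 64°  [△SAL]
6. ∠JLS = 77°  [△SLJ]

∠JLS = 77°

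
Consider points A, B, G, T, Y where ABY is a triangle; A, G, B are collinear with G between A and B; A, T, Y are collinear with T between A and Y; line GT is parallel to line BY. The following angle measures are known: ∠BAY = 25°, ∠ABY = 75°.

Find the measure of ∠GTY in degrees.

∠GTY = 100°

1. ∠AYB = 80°  [△ABY]
2. ∠ATG = 80°  [GT∥BY, corresponding at T]
3. ∠GTY = 100°  [linear pair at T on AY]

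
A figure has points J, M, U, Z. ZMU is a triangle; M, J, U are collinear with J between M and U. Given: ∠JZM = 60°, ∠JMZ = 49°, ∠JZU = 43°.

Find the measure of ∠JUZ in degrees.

1. ∠MJZ = 71°  [△ZMJ]
2. ∠UJZ = 109°  [linear pair at J on MU]
3. ∠JUZ = 28°  [△ZJU]

∠JUZ = 28°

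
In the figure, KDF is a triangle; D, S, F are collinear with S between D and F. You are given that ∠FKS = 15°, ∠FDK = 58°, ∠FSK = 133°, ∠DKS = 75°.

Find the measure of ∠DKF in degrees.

1. ∠KFS = 32°  [△KSF]
2. ∠DFK = 32°  [S on ray FD]
3. ∠DKF = 90°  [△KDF]

∠DKF = 90°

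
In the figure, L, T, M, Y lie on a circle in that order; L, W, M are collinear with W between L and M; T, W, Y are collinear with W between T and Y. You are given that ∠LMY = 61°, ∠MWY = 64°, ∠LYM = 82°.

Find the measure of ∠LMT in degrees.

∠LMT = 27°

1. ∠LTY = 61°  [same arc LY]
2. ∠LWT = 64°  [vertical angles at W]
3. ∠LTM = 98°  [cyclic LTMY, opposite ∠T+∠Y]
4. ∠MLT = 55°  [△LWT]
5. ∠LMT = 27°  [△LTM]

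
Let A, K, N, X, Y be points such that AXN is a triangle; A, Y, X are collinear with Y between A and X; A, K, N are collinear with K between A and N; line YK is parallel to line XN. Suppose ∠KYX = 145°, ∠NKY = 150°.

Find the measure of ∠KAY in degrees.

∠KAY = 115°

1. ∠AYK = 35°  [linear pair at Y on AX]
2. ∠AKY = 30°  [linear pair at K on AN]
3. ∠KAY = 115°  [△AYK]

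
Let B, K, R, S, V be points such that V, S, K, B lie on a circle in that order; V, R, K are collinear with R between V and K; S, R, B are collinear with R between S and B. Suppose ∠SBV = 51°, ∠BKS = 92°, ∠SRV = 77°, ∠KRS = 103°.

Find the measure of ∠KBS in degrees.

∠KBS = 62°

1. ∠SKV = 51°  [same arc VS]
2. ∠BSK = 26°  [△SRK]
3. ∠KBS = 62°  [△SKB]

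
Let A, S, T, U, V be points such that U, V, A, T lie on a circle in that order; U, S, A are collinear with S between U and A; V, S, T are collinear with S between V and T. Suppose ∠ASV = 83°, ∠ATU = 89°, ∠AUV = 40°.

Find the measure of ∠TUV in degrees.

∠TUV = 88°

1. ∠USV = 97°  [linear pair at S on UA]
2. ∠AVU = 91°  [cyclic UVAT, opposite ∠V+∠T]
3. ∠UAV = 49°  [△UVA]
4. ∠TVU = 43°  [△USV]
5. ∠UTV = 49°  [same arc UV]
6. ∠TUV = 88°  [△UVT]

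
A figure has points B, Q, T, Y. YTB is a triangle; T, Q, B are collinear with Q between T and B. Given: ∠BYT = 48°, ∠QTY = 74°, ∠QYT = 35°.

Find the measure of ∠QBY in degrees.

∠QBY = 58°

1. ∠BTY = 74°  [Q on ray TB]
2. ∠TBY = 58°  [△YTB]
3. ∠QBY = 58°  [Q on ray BT]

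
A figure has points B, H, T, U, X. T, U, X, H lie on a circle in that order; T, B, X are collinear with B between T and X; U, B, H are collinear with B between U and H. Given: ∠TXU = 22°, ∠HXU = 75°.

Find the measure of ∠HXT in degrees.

∠HXT = 53°

1. ∠THU = 22°  [same arc TU]
2. ∠HTU = 105°  [cyclic TUXH, opposite ∠T+∠X]
3. ∠HUT = 53°  [△TUH]
4. ∠HXT = 53°  [same arc TH]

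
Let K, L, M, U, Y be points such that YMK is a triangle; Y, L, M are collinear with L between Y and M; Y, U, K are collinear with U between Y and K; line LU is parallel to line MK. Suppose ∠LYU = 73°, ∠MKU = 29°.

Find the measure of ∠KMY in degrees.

∠KMY = 78°

1. ∠KYM = 73°  [L on YM, U on YK]
2. ∠MKY = 29°  [U on ray KY]
3. ∠KMY = 78°  [△YMK]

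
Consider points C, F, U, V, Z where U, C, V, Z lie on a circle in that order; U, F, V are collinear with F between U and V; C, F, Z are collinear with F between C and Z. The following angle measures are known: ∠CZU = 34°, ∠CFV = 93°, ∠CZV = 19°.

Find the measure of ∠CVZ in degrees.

∠CVZ = 108°

1. ∠CVU = 34°  [same arc UC]
2. ∠VCZ = 53°  [△CFV]
3. ∠CVZ = 108°  [△CVZ]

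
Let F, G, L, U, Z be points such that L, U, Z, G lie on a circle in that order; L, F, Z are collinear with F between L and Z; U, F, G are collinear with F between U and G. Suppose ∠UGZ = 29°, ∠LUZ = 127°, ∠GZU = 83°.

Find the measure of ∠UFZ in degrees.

1. ∠ULZ = 29°  [same arc UZ]
2. ∠GUZ = 68°  [△UZG]
3. ∠LZU = 24°  [△LUZ]
4. ∠UFZ = 88°  [△UFZ]

∠UFZ = 88°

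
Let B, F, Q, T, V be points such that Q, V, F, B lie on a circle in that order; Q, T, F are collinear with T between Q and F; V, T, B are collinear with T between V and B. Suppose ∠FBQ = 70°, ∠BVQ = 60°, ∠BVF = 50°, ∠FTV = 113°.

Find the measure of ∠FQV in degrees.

1. ∠FVQ = 110°  [cyclic QVFB, opposite ∠V+∠B]
2. ∠QFV = 17°  [△VTF]
3. ∠FQV = 53°  [△QVF]

∠FQV = 53°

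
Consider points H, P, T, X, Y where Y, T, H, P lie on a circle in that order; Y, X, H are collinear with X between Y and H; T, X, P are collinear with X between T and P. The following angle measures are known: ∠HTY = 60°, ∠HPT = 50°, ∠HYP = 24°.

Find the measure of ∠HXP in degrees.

∠HXP = 94°

1. ∠HPY = 120°  [cyclic YTHP, opposite ∠T+∠P]
2. ∠PHY = 36°  [△YHP]
3. ∠HXP = 94°  [△HXP]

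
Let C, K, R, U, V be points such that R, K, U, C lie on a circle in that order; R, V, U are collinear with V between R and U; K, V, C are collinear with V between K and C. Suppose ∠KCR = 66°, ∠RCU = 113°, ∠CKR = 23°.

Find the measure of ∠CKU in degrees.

∠CKU = 44°

1. ∠KUR = 66°  [same arc RK]
2. ∠CRK = 91°  [△RKC]
3. ∠RKU = 67°  [cyclic RKUC, opposite ∠K+∠C]
4. ∠KRU = 47°  [△RKU]
5. ∠CUK = 89°  [cyclic RKUC, opposite ∠R+∠U]
6. ∠KCU = 47°  [same arc KU]
7. ∠CKU = 44°  [△KUC]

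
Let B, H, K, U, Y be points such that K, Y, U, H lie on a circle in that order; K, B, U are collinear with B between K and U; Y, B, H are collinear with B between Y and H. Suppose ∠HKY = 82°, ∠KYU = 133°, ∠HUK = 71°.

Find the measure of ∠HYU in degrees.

1. ∠KHU = 47°  [cyclic KYUH, opposite ∠Y+∠H]
2. ∠HKU = 62°  [△KUH]
3. ∠HYU = 62°  [same arc UH]

∠HYU = 62°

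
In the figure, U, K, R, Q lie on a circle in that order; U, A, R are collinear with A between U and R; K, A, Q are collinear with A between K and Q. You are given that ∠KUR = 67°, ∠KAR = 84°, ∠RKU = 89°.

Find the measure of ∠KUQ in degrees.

1. ∠KQR = 67°  [same arc KR]
2. ∠KRU = 24°  [△UKR]
3. ∠QKR = 72°  [△KAR]
4. ∠KRQ = 41°  [△KRQ]
5. ∠KUQ = 139°  [cyclic UKRQ, opposite ∠U+∠R]

∠KUQ = 139°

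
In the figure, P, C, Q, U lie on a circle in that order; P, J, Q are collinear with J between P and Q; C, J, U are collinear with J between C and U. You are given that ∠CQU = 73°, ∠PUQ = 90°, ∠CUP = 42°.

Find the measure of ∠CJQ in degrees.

∠CJQ = 79°

1. ∠CPU = 107°  [cyclic PCQU, opposite ∠P+∠Q]
2. ∠PCQ = 90°  [cyclic PCQU, opposite ∠C+∠U]
3. ∠CQP = 42°  [same arc PC]
4. ∠PCU = 31°  [△PCU]
5. ∠CPQ = 48°  [△PCQ]
6. ∠CJP = 101°  [△PJC]
7. ∠CJQ = 79°  [linear pair at J on PQ]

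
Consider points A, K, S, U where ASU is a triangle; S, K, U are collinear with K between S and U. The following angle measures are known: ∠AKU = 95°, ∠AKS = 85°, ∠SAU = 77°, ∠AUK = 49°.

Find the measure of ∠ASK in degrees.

1. ∠AUS = 49°  [K on ray US]
2. ∠ASU = 54°  [△ASU]
3. ∠ASK = 54°  [K on ray SU]

∠ASK = 54°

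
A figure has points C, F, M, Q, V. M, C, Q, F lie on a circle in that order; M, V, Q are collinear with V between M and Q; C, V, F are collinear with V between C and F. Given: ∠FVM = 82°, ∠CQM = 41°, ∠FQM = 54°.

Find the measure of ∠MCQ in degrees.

1. ∠CVQ = 82°  [vertical angles at V]
2. ∠FCM = 54°  [same arc MF]
3. ∠CVM = 98°  [linear pair at V on MQ]
4. ∠CMQ = 28°  [△MVC]
5. ∠MCQ = 111°  [△MCQ]

∠MCQ = 111°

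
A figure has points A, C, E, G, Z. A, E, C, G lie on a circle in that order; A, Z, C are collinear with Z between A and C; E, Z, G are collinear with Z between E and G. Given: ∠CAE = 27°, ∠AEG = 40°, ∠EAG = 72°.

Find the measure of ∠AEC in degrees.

∠AEC = 85°

1. ∠AGE = 68°  [△AEG]
2. ∠ACE = 68°  [same arc AE]
3. ∠AEC = 85°  [△AEC]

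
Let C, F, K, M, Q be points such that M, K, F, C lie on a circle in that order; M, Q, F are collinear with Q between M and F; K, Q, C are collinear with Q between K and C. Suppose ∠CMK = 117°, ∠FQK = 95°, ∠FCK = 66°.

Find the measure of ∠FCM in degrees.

∠FCM = 100°

1. ∠CFK = 63°  [cyclic MKFC, opposite ∠M+∠F]
2. ∠CQM = 95°  [vertical angles at Q]
3. ∠CKF = 51°  [△KFC]
4. ∠CQF = 85°  [linear pair at Q on MF]
5. ∠CMF = 51°  [same arc FC]
6. ∠CFM = 29°  [△FQC]
7. ∠FCM = 100°  [△MFC]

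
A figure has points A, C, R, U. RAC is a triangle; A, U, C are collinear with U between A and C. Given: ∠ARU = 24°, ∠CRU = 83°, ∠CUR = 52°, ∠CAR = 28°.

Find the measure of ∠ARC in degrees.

∠ARC = 107°

1. ∠RCU = 45°  [△RUC]
2. ∠ACR = 45°  [U on ray CA]
3. ∠ARC = 107°  [△RAC]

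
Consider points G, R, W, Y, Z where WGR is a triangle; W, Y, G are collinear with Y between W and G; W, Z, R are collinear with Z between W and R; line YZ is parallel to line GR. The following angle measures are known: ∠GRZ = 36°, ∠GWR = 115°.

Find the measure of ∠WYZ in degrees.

1. ∠GRW = 36°  [Z on ray RW]
2. ∠RGW = 29°  [△WGR]
3. ∠WYZ = 29°  [YZ∥GR, corresponding at Y]

∠WYZ = 29°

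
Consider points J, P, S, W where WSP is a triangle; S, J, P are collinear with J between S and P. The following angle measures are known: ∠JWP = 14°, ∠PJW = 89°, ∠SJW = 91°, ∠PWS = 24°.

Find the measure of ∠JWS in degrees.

1. ∠JPW = 77°  [△WJP]
2. ∠SPW = 77°  [J on ray PS]
3. ∠PSW = 79°  [△WSP]
4. ∠JSW = 79°  [J on ray SP]
5. ∠JWS = 10°  [△WSJ]

∠JWS = 10°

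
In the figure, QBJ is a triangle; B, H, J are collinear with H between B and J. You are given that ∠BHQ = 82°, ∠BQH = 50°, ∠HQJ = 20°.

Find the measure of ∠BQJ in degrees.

1. ∠HBQ = 48°  [△QBH]
2. ∠JHQ = 98°  [linear pair at H on BJ]
3. ∠HJQ = 62°  [△QHJ]
4. ∠JBQ = 48°  [H on ray BJ]
5. ∠BJQ = 62°  [H on ray JB]
6. ∠BQJ = 70°  [△QBJ]

∠BQJ = 70°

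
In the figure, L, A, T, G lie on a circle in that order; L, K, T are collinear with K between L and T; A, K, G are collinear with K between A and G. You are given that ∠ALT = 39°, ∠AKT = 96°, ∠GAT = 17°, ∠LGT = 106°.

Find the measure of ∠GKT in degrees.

∠GKT = 84°

1. ∠AGT = 39°  [same arc AT]
2. ∠GLT = 17°  [same arc TG]
3. ∠GTL = 57°  [△LTG]
4. ∠GKT = 84°  [△TKG]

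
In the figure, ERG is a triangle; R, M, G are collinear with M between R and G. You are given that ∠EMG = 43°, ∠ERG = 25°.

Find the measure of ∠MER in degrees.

∠MER = 18°

1. ∠EMR = 137°  [linear pair at M on RG]
2. ∠ERM = 25°  [M on ray RG]
3. ∠MER = 18°  [△ERM]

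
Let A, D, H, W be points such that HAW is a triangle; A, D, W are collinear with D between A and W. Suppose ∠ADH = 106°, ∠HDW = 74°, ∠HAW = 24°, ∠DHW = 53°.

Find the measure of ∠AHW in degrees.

1. ∠DWH = 53°  [△HDW]
2. ∠AWH = 53°  [D on ray WA]
3. ∠AHW = 103°  [△HAW]

∠AHW = 103°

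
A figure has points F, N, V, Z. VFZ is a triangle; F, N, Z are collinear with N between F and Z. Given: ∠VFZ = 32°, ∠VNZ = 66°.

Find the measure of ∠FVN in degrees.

∠FVN = 34°

1. ∠NFV = 32°  [N on ray FZ]
2. ∠FNV = 114°  [linear pair at N on FZ]
3. ∠FVN = 34°  [△VFN]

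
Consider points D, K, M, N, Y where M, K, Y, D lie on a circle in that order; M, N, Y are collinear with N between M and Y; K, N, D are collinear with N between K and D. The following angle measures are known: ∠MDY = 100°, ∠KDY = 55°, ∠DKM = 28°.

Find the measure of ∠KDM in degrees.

1. ∠MKY = 80°  [cyclic MKYD, opposite ∠K+∠D]
2. ∠KMY = 55°  [same arc KY]
3. ∠KYM = 45°  [△MKY]
4. ∠KDM = 45°  [same arc MK]

∠KDM = 45°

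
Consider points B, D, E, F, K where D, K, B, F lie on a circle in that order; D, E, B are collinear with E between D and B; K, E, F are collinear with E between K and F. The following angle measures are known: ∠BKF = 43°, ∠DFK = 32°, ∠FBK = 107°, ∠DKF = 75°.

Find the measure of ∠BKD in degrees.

∠BKD = 118°

1. ∠BFK = 30°  [△KBF]
2. ∠DBK = 32°  [same arc DK]
3. ∠BDK = 30°  [same arc KB]
4. ∠BKD = 118°  [△DKB]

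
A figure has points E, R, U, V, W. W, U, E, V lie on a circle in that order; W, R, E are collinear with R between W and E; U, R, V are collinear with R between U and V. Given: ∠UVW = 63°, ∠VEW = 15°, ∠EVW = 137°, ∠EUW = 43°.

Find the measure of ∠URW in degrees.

1. ∠UEW = 63°  [same arc WU]
2. ∠VUW = 15°  [same arc WV]
3. ∠EWU = 74°  [△WUE]
4. ∠URW = 91°  [△WRU]

∠URW = 91°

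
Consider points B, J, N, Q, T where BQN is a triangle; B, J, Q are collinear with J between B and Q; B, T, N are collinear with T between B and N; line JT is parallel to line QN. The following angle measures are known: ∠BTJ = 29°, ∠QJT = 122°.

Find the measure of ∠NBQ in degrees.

∠NBQ = 93°

1. ∠BJT = 58°  [linear pair at J on BQ]
2. ∠JBT = 93°  [△BJT]
3. ∠NBQ = 93°  [J on BQ, T on BN]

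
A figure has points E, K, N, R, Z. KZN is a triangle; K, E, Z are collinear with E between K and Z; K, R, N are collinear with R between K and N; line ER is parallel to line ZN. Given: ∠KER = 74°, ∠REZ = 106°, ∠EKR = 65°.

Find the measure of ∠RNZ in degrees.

1. ∠ERK = 41°  [△KER]
2. ∠ERN = 139°  [linear pair at R on KN]
3. ∠RNZ = 41°  [ER∥ZN, co-interior at N–R]

∠RNZ = 41°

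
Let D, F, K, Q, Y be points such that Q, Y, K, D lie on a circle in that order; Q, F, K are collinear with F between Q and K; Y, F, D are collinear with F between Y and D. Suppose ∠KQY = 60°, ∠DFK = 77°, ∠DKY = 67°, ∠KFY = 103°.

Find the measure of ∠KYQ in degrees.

1. ∠KDY = 60°  [same arc YK]
2. ∠DYK = 53°  [△YKD]
3. ∠QKY = 24°  [△YFK]
4. ∠KYQ = 96°  [△QYK]

∠KYQ = 96°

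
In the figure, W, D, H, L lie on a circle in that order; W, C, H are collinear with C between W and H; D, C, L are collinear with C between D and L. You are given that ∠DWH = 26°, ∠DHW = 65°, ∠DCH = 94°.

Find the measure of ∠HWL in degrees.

∠HWL = 21°

1. ∠DLW = 65°  [same arc WD]
2. ∠LCW = 94°  [vertical angles at C]
3. ∠HWL = 21°  [△WCL]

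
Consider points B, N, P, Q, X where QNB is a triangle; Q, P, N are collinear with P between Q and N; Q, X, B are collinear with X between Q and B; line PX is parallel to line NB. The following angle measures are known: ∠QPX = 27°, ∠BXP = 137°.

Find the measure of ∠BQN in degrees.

∠BQN = 110°

1. ∠PXQ = 43°  [linear pair at X on QB]
2. ∠PQX = 110°  [△QPX]
3. ∠BQN = 110°  [P on QN, X on QB]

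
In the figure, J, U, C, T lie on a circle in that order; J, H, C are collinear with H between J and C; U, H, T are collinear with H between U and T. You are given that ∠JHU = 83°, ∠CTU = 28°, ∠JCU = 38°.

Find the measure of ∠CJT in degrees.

1. ∠CHT = 83°  [vertical angles at H]
2. ∠JTU = 38°  [same arc JU]
3. ∠JHT = 97°  [linear pair at H on JC]
4. ∠CJT = 45°  [△JHT]

∠CJT = 45°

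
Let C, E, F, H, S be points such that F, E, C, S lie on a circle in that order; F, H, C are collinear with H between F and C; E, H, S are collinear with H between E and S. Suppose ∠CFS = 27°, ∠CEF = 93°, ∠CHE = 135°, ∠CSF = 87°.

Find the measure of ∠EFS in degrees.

∠EFS = 96°

1. ∠FCS = 66°  [△FCS]
2. ∠FHS = 135°  [vertical angles at H]
3. ∠FES = 66°  [same arc FS]
4. ∠ESF = 18°  [△FHS]
5. ∠EFS = 96°  [△FES]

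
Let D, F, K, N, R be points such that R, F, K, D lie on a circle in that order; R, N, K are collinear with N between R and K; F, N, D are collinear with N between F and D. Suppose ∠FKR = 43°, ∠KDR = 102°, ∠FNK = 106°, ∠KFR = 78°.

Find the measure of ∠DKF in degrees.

1. ∠FRK = 59°  [△RFK]
2. ∠DFK = 31°  [△FNK]
3. ∠FDK = 59°  [same arc FK]
4. ∠DKF = 90°  [△FKD]

∠DKF = 90°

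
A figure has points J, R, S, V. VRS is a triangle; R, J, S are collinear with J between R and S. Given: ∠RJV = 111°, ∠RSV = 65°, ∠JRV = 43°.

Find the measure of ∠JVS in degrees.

∠JVS = 46°

1. ∠SJV = 69°  [linear pair at J on RS]
2. ∠JSV = 65°  [J on ray SR]
3. ∠JVS = 46°  [△VJS]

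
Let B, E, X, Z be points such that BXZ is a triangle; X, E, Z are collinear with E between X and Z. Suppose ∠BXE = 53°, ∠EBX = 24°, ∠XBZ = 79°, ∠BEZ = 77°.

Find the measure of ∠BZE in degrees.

∠BZE = 48°

1. ∠BXZ = 53°  [E on ray XZ]
2. ∠BZX = 48°  [△BXZ]
3. ∠BZE = 48°  [E on ray ZX]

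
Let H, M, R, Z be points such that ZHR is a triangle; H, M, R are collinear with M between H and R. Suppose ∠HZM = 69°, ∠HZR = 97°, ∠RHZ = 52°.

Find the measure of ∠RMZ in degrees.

1. ∠MHZ = 52°  [M on ray HR]
2. ∠HMZ = 59°  [△ZHM]
3. ∠RMZ = 121°  [linear pair at M on HR]

∠RMZ = 121°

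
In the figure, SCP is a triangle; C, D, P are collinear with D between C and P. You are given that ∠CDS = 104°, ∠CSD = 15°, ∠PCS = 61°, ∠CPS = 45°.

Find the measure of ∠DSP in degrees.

1. ∠PDS = 76°  [linear pair at D on CP]
2. ∠DPS = 45°  [D on ray PC]
3. ∠DSP = 59°  [△SDP]

∠DSP = 59°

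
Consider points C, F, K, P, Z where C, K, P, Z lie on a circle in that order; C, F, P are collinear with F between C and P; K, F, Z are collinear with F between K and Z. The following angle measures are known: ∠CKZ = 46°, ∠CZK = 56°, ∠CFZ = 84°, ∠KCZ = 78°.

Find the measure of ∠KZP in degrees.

∠KZP = 38°

1. ∠CPZ = 46°  [same arc CZ]
2. ∠PFZ = 96°  [linear pair at F on CP]
3. ∠KZP = 38°  [△PFZ]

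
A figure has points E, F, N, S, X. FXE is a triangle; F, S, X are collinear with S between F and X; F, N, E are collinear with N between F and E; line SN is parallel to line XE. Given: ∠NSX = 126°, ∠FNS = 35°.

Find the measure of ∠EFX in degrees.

1. ∠FSN = 54°  [linear pair at S on FX]
2. ∠NFS = 91°  [△FSN]
3. ∠EFX = 91°  [S on FX, N on FE]

∠EFX = 91°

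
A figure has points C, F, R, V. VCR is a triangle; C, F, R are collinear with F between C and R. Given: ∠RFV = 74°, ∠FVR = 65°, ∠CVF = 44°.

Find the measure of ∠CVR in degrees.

∠CVR = 109°

1. ∠FRV = 41°  [△VFR]
2. ∠CFV = 106°  [linear pair at F on CR]
3. ∠FCV = 30°  [△VCF]
4. ∠CRV = 41°  [F on ray RC]
5. ∠RCV = 30°  [F on ray CR]
6. ∠CVR = 109°  [△VCR]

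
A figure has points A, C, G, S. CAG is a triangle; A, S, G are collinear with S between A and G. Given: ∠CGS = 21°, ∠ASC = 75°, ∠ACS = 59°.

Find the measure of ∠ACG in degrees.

∠ACG = 113°

1. ∠AGC = 21°  [S on ray GA]
2. ∠CAS = 46°  [△CAS]
3. ∠CAG = 46°  [S on ray AG]
4. ∠ACG = 113°  [△CAG]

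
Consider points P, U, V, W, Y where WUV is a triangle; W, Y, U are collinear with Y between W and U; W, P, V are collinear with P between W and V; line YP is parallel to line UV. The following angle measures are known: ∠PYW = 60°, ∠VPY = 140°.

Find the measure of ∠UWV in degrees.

∠UWV = 80°

1. ∠WPY = 40°  [linear pair at P on WV]
2. ∠PWY = 80°  [△WYP]
3. ∠UWV = 80°  [Y on WU, P on WV]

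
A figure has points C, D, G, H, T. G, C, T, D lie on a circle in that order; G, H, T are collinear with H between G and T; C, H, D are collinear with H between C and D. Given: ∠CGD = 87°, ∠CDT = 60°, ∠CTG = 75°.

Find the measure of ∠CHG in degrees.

1. ∠CTD = 93°  [cyclic GCTD, opposite ∠G+∠T]
2. ∠DCT = 27°  [△CTD]
3. ∠CHT = 78°  [△CHT]
4. ∠CHG = 102°  [linear pair at H on GT]

∠CHG = 102°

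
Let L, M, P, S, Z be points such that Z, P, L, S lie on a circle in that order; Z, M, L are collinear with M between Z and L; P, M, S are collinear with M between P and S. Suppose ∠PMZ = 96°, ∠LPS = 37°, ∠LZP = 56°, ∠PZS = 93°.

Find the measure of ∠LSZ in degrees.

1. ∠LMS = 96°  [vertical angles at M]
2. ∠LZS = 37°  [same arc LS]
3. ∠LSP = 56°  [same arc PL]
4. ∠SLZ = 28°  [△LMS]
5. ∠LSZ = 115°  [△ZLS]

∠LSZ = 115°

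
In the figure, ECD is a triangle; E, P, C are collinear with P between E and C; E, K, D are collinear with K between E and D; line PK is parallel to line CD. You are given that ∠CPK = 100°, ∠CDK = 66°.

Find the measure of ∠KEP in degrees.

∠KEP = 34°

1. ∠EPK = 80°  [linear pair at P on EC]
2. ∠CDE = 66°  [K on ray DE]
3. ∠DCE = 80°  [PK∥CD, corresponding at P]
4. ∠CED = 34°  [△ECD]
5. ∠KEP = 34°  [P on EC, K on ED]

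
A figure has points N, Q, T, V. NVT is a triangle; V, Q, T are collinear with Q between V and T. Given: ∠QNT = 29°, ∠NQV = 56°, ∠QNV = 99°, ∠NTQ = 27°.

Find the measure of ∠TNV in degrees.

∠TNV = 128°

1. ∠NVQ = 25°  [△NVQ]
2. ∠NTV = 27°  [Q on ray TV]
3. ∠NVT = 25°  [Q on ray VT]
4. ∠TNV = 128°  [△NVT]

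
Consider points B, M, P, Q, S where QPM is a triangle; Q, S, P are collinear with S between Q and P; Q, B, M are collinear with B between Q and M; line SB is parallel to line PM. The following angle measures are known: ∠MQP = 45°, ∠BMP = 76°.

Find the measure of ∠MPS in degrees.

1. ∠PMQ = 76°  [B on ray MQ]
2. ∠MPQ = 59°  [△QPM]
3. ∠MPS = 59°  [S on ray PQ]

∠MPS = 59°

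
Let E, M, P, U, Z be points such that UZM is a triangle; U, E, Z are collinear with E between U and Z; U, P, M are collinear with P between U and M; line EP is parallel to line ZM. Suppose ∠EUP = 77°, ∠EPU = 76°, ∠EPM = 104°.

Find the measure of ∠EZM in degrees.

∠EZM = 27°

1. ∠PEU = 27°  [△UEP]
2. ∠PEZ = 153°  [linear pair at E on UZ]
3. ∠EZM = 27°  [EP∥ZM, co-interior at Z–E]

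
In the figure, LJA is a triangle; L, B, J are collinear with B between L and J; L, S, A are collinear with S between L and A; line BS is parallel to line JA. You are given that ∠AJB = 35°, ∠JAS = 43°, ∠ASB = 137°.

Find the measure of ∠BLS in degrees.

1. ∠AJL = 35°  [B on ray JL]
2. ∠BSL = 43°  [linear pair at S on LA]
3. ∠LBS = 35°  [BS∥JA, corresponding at B]
4. ∠BLS = 102°  [△LBS]

∠BLS = 102°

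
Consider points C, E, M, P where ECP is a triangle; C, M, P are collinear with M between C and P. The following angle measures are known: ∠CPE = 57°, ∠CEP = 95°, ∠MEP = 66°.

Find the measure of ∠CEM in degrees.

1. ∠ECP = 28°  [△ECP]
2. ∠EPM = 57°  [M on ray PC]
3. ∠EMP = 57°  [△EMP]
4. ∠ECM = 28°  [M on ray CP]
5. ∠CME = 123°  [linear pair at M on CP]
6. ∠CEM = 29°  [△ECM]

∠CEM = 29°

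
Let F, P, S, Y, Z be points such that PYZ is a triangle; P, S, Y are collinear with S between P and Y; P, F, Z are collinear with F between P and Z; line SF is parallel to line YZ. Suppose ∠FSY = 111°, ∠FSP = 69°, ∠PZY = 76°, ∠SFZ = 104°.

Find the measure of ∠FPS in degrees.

1. ∠PYZ = 69°  [SF∥YZ, corresponding at S]
2. ∠YPZ = 35°  [△PYZ]
3. ∠FPS = 35°  [S on PY, F on PZ]

∠FPS = 35°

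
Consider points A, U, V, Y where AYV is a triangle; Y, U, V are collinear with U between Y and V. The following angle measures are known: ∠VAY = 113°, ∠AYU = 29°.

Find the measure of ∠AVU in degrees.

1. ∠AYV = 29°  [U on ray YV]
2. ∠AVY = 38°  [△AYV]
3. ∠AVU = 38°  [U on ray VY]

∠AVU = 38°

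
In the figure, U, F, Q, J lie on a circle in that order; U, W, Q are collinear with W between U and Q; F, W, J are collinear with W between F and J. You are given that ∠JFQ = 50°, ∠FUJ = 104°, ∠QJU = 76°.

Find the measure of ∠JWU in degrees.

1. ∠JUQ = 50°  [same arc QJ]
2. ∠FQJ = 76°  [cyclic UFQJ, opposite ∠U+∠Q]
3. ∠JQU = 54°  [△UQJ]
4. ∠FJQ = 54°  [△FQJ]
5. ∠JWQ = 72°  [△QWJ]
6. ∠JWU = 108°  [linear pair at W on UQ]

∠JWU = 108°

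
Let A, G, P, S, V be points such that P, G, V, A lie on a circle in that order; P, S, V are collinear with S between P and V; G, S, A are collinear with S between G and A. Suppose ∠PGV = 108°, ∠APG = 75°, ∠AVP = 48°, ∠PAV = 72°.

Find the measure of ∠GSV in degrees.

∠GSV = 63°

1. ∠AGP = 48°  [same arc PA]
2. ∠APV = 60°  [△PVA]
3. ∠GAP = 57°  [△PGA]
4. ∠AGV = 60°  [same arc VA]
5. ∠GVP = 57°  [same arc PG]
6. ∠GSV = 63°  [△GSV]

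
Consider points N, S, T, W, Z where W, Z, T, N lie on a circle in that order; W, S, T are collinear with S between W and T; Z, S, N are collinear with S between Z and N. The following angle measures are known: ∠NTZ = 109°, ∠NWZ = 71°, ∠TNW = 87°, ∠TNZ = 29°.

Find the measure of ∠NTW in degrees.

1. ∠NZT = 42°  [△ZTN]
2. ∠NWT = 42°  [same arc TN]
3. ∠NTW = 51°  [△WTN]

∠NTW = 51°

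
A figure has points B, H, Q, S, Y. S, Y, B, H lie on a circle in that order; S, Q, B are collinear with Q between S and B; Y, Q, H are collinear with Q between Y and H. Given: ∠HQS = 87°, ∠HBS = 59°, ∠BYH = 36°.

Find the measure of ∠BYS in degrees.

1. ∠BQY = 87°  [vertical angles at Q]
2. ∠HYS = 59°  [same arc SH]
3. ∠SBY = 57°  [△YQB]
4. ∠SQY = 93°  [linear pair at Q on SB]
5. ∠BSY = 28°  [△SQY]
6. ∠BYS = 95°  [△SYB]

∠BYS = 95°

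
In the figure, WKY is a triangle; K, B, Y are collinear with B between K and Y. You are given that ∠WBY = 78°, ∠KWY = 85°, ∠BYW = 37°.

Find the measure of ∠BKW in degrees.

∠BKW = 58°

1. ∠KYW = 37°  [B on ray YK]
2. ∠WKY = 58°  [△WKY]
3. ∠BKW = 58°  [B on ray KY]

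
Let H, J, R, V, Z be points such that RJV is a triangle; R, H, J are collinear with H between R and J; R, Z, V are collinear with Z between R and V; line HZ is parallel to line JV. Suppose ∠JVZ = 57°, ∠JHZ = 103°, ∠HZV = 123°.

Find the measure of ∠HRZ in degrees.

∠HRZ = 46°

1. ∠RHZ = 77°  [linear pair at H on RJ]
2. ∠HZR = 57°  [linear pair at Z on RV]
3. ∠HRZ = 46°  [△RHZ]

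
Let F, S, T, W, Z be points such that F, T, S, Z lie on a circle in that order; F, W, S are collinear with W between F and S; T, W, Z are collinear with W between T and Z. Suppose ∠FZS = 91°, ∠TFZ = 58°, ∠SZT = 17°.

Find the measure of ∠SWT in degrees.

1. ∠FTS = 89°  [cyclic FTSZ, opposite ∠T+∠Z]
2. ∠TSZ = 122°  [cyclic FTSZ, opposite ∠F+∠S]
3. ∠SFT = 17°  [same arc TS]
4. ∠STZ = 41°  [△TSZ]
5. ∠FST = 74°  [△FTS]
6. ∠SWT = 65°  [△TWS]

∠SWT = 65°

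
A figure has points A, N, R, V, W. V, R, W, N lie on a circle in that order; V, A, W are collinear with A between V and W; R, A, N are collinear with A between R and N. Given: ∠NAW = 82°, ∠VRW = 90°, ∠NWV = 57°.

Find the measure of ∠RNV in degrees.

1. ∠NAV = 98°  [linear pair at A on VW]
2. ∠VNW = 90°  [cyclic VRWN, opposite ∠R+∠N]
3. ∠NVW = 33°  [△VWN]
4. ∠RNV = 49°  [△VAN]

∠RNV = 49°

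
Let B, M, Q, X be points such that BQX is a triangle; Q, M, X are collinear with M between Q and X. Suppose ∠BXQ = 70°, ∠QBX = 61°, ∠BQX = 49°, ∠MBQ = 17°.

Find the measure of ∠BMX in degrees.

1. ∠BQM = 49°  [M on ray QX]
2. ∠BMQ = 114°  [△BQM]
3. ∠BMX = 66°  [linear pair at M on QX]

∠BMX = 66°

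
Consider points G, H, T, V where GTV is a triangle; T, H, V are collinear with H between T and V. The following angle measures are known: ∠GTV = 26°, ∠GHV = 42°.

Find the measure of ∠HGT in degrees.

1. ∠GTH = 26°  [H on ray TV]
2. ∠GHT = 138°  [linear pair at H on TV]
3. ∠HGT = 16°  [△GTH]

∠HGT = 16°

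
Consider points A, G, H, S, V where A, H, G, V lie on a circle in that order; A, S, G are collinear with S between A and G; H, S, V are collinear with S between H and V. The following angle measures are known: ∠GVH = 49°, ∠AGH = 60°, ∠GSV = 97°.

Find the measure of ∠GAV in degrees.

∠GAV = 37°

1. ∠AVH = 60°  [same arc AH]
2. ∠ASV = 83°  [linear pair at S on AG]
3. ∠GAV = 37°  [△ASV]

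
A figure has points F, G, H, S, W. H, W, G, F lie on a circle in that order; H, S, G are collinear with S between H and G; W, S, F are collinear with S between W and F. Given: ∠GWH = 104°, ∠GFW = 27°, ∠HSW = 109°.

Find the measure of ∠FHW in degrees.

∠FHW = 87°

1. ∠GHW = 27°  [same arc WG]
2. ∠FWH = 44°  [△HSW]
3. ∠HGW = 49°  [△HWG]
4. ∠HFW = 49°  [same arc HW]
5. ∠FHW = 87°  [△HWF]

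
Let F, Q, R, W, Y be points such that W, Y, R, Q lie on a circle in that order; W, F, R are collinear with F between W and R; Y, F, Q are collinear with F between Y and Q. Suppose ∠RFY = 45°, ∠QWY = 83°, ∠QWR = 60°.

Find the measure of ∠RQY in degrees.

1. ∠QRY = 97°  [cyclic WYRQ, opposite ∠W+∠R]
2. ∠QYR = 60°  [same arc RQ]
3. ∠RQY = 23°  [△YRQ]

∠RQY = 23°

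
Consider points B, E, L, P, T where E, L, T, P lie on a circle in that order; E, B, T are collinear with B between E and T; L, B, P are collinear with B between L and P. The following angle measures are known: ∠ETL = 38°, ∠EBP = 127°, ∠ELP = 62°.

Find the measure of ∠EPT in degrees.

∠EPT = 103°

1. ∠EPL = 38°  [same arc EL]
2. ∠PET = 15°  [△EBP]
3. ∠ETP = 62°  [same arc EP]
4. ∠EPT = 103°  [△ETP]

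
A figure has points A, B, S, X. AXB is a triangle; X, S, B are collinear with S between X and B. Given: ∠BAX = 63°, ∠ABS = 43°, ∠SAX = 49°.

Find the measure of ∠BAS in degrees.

1. ∠ABX = 43°  [S on ray BX]
2. ∠AXB = 74°  [△AXB]
3. ∠AXS = 74°  [S on ray XB]
4. ∠ASX = 57°  [△AXS]
5. ∠ASB = 123°  [linear pair at S on XB]
6. ∠BAS = 14°  [△ASB]

∠BAS = 14°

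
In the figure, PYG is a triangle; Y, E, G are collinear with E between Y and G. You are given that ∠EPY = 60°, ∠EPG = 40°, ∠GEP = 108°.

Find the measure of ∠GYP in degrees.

1. ∠PEY = 72°  [linear pair at E on YG]
2. ∠EYP = 48°  [△PYE]
3. ∠GYP = 48°  [E on ray YG]

∠GYP = 48°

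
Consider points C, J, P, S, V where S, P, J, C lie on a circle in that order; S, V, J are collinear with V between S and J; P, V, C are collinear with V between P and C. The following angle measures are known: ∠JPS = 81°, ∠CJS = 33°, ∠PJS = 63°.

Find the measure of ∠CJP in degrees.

∠CJP = 96°

1. ∠JCS = 99°  [cyclic SPJC, opposite ∠P+∠C]
2. ∠JSP = 36°  [△SPJ]
3. ∠CSJ = 48°  [△SJC]
4. ∠JCP = 36°  [same arc PJ]
5. ∠CPJ = 48°  [same arc JC]
6. ∠CJP = 96°  [△PJC]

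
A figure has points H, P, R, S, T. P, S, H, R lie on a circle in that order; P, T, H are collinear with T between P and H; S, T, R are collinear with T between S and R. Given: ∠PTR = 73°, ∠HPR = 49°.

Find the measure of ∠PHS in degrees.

∠PHS = 58°

1. ∠HTS = 73°  [vertical angles at T]
2. ∠HSR = 49°  [same arc HR]
3. ∠PHS = 58°  [△STH]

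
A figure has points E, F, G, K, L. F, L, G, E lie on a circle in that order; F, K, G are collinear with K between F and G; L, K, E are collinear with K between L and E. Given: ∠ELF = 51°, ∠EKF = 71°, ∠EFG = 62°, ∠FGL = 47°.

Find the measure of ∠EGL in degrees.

1. ∠EGF = 51°  [same arc FE]
2. ∠EKG = 109°  [linear pair at K on FG]
3. ∠ELG = 62°  [same arc GE]
4. ∠GEL = 20°  [△GKE]
5. ∠EGL = 98°  [△LGE]

∠EGL = 98°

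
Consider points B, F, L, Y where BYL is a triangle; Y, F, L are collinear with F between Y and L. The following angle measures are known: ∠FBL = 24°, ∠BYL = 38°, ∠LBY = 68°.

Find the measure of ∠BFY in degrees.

1. ∠BLY = 74°  [△BYL]
2. ∠BLF = 74°  [F on ray LY]
3. ∠BFL = 82°  [△BFL]
4. ∠BFY = 98°  [linear pair at F on YL]

∠BFY = 98°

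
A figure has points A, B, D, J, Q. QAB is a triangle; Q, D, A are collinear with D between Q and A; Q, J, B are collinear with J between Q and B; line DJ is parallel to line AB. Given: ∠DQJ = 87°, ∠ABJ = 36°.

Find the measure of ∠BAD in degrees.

∠BAD = 57°

1. ∠AQB = 87°  [D on QA, J on QB]
2. ∠ABQ = 36°  [J on ray BQ]
3. ∠BAQ = 57°  [△QAB]
4. ∠BAD = 57°  [D on ray AQ]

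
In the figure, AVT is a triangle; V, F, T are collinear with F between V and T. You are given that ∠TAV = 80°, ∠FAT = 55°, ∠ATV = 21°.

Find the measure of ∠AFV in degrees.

1. ∠ATF = 21°  [F on ray TV]
2. ∠AFT = 104°  [△AFT]
3. ∠AFV = 76°  [linear pair at F on VT]

∠AFV = 76°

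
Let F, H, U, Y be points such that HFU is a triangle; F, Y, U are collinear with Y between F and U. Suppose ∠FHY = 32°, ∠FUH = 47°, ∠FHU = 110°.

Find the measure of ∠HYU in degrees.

∠HYU = 55°

1. ∠HFU = 23°  [△HFU]
2. ∠HFY = 23°  [Y on ray FU]
3. ∠FYH = 125°  [△HFY]
4. ∠HYU = 55°  [linear pair at Y on FU]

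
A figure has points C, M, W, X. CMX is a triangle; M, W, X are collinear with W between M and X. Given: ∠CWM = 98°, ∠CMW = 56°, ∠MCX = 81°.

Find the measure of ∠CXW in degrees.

1. ∠CMX = 56°  [W on ray MX]
2. ∠CXM = 43°  [△CMX]
3. ∠CXW = 43°  [W on ray XM]

∠CXW = 43°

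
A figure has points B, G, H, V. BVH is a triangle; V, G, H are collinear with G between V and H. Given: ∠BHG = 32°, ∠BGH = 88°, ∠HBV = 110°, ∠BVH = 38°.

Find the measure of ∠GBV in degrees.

1. ∠BGV = 92°  [linear pair at G on VH]
2. ∠BVG = 38°  [G on ray VH]
3. ∠GBV = 50°  [△BVG]

∠GBV = 50°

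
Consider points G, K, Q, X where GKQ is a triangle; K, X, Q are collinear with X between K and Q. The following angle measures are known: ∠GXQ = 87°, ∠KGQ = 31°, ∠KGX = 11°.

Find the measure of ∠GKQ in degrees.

1. ∠GXK = 93°  [linear pair at X on KQ]
2. ∠GKX = 76°  [△GKX]
3. ∠GKQ = 76°  [X on ray KQ]

∠GKQ = 76°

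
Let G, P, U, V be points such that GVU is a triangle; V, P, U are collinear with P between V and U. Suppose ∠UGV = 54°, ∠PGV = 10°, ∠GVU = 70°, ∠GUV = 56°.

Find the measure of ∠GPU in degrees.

1. ∠GVP = 70°  [P on ray VU]
2. ∠GPV = 100°  [△GVP]
3. ∠GPU = 80°  [linear pair at P on VU]

∠GPU = 80°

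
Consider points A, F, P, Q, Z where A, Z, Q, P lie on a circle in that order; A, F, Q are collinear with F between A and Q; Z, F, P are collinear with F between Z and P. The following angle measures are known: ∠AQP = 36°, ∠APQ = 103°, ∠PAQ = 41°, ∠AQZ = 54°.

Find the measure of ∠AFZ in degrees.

∠AFZ = 95°

1. ∠AZP = 36°  [same arc AP]
2. ∠AZQ = 77°  [cyclic AZQP, opposite ∠Z+∠P]
3. ∠QAZ = 49°  [△AZQ]
4. ∠AFZ = 95°  [△AFZ]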